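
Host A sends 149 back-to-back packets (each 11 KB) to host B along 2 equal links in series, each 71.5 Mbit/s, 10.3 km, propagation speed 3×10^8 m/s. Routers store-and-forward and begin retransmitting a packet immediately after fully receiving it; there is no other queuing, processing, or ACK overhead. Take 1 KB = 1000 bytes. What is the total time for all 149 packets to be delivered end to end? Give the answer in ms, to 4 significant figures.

Per-hop transmission t_tx = L/R = 88000/71500000 = 1.23077 ms.
Per-hop propagation t_prop = 10300/300000000 = 0.0343333 ms.
Pipeline fill: first packet needs 2·t_tx to clear all hops; remaining 148 packets each add one t_tx.
Total = (2+149-1)·t_tx + 2·t_prop = 150·1.23077 + 2·0.0343333 = 184.7 ms.

184.7 ms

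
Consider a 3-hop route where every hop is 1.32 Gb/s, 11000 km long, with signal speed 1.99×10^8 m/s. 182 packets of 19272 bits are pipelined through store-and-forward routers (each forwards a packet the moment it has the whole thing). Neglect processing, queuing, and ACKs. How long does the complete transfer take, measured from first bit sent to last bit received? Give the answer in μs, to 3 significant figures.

Per-hop transmission t_tx = L/R = 19272/1320000000 = 14.6 μs.
Per-hop propagation t_prop = 11000000/199000000 = 55276.4 μs.
Pipeline fill: first packet needs 3·t_tx to clear all hops; remaining 181 packets each add one t_tx.
Total = (3+182-1)·t_tx + 3·t_prop = 184·14.6 + 3·55276.4 = 169000 μs.

169000 μs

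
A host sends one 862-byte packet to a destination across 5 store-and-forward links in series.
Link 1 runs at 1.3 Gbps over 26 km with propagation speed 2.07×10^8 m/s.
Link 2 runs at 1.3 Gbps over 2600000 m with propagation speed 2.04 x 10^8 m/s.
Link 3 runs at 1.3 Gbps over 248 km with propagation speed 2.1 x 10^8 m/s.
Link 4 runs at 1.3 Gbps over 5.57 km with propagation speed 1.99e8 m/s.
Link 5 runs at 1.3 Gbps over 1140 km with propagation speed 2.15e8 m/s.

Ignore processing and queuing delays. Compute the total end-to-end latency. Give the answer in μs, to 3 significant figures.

19400 μs

L = 862 × 8 = 6896 bits.
Transmission delay per hop = L/R = 6896/1300000000 = 5.30462 μs; 5 hops → 26.5231 μs.
Propagation delays (d/s per hop): 125.604, 12745.1, 1180.95, 27.9899, 5302.33 μs; sum = 19382 μs.
End-to-end = 19400 μs.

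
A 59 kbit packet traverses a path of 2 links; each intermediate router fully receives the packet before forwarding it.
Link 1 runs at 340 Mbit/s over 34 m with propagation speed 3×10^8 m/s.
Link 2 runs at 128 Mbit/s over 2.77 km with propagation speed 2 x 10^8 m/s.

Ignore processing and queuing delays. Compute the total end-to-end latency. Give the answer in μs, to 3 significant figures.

L = 59000 bits.
Transmission delays (L/R per hop): 173.529, 460.938 μs; sum = 634.467 μs.
Propagation delays (d/s per hop): 0.113333, 13.85 μs; sum = 13.9633 μs.
End-to-end = 648 μs.

648 μs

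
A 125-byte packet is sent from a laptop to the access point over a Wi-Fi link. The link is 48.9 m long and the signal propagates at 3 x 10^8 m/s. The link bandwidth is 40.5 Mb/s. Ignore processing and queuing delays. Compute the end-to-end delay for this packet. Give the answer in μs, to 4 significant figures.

24.85 μs

L = 125 × 8 = 1000 bits.
Transmission delay = L/R = 1000 / 40500000 = 24.6914 μs.
Propagation delay = d/s = 48.9 m / 300000000 m/s = 0.163 μs.
Total = 24.85 μs.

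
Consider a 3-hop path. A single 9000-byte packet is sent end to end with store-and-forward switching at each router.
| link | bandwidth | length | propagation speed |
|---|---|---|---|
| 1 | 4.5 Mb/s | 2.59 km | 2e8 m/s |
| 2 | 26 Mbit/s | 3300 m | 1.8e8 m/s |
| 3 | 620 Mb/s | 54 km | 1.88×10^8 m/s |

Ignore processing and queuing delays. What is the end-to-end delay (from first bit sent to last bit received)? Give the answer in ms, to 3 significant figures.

L = 9000 × 8 = 72000 bits.
Transmission delays (L/R per hop): 16, 2.76923, 0.116129 ms; sum = 18.8854 ms.
Propagation delays (d/s per hop): 0.01295, 0.0183333, 0.287234 ms; sum = 0.318517 ms.
End-to-end = 19.2 ms.

19.2 ms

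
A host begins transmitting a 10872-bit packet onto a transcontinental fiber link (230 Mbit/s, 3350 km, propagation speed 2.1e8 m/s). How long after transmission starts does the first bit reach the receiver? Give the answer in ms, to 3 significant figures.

First bit experiences only propagation delay: d/s = 3350000/210000000 = 16.0 ms.

16.0 ms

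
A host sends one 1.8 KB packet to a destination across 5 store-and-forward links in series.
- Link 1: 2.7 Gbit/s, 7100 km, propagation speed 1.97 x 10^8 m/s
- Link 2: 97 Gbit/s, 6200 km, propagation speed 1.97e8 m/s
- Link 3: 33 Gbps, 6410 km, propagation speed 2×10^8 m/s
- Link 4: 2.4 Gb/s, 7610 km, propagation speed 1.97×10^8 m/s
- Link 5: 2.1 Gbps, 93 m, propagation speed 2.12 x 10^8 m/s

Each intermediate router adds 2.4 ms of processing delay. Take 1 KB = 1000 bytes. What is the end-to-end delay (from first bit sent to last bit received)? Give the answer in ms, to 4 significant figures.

147.8 ms

L = 14400 bits.
Transmission delays (L/R per hop): 0.00533333, 0.000148454, 0.000436364, 0.006, 0.00685714 ms; sum = 0.0187753 ms.
Propagation delays (d/s per hop): 36.0406, 31.4721, 32.05, 38.6294, 0.000438679 ms; sum = 138.193 ms.
Processing at 4 router(s): 4 × 2.4 ms = 9.6 ms.
End-to-end = 147.8 ms.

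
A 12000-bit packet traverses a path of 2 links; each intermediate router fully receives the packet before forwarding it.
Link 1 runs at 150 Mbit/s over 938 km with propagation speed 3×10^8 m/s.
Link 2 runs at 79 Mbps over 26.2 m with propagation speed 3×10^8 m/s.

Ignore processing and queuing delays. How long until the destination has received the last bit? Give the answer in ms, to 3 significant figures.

Transmission delays (L/R per hop): 0.08, 0.151899 ms; sum = 0.231899 ms.
Propagation delays (d/s per hop): 3.12667, 8.73333e-05 ms; sum = 3.12675 ms.
End-to-end = 3.36 ms.

3.36 ms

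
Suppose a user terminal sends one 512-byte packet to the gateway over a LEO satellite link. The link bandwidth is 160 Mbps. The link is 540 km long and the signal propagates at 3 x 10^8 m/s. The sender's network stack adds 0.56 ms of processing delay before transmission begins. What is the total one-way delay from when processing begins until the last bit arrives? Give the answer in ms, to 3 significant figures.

2.39 ms

L = 512 × 8 = 4096 bits.
Transmission delay = L/R = 4096 / 160000000 = 0.0256 ms.
Propagation delay = d/s = 540000 m / 300000000 m/s = 1.8 ms.
Plus processing delay 0.56 ms = 0.56 ms.
Total = 2.39 ms.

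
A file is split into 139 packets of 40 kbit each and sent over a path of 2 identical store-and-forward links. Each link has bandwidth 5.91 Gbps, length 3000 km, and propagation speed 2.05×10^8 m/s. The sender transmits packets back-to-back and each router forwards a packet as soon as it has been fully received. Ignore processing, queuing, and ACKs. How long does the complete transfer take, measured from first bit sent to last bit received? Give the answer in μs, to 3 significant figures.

30200 μs

Per-hop transmission t_tx = L/R = 40000/5910000000 = 6.76819 μs.
Per-hop propagation t_prop = 3000000/2.05e+08 = 14634.1 μs.
Pipeline fill: first packet needs 2·t_tx to clear all hops; remaining 138 packets each add one t_tx.
Total = (2+139-1)·t_tx + 2·t_prop = 140·6.76819 + 2·14634.1 = 30200 μs.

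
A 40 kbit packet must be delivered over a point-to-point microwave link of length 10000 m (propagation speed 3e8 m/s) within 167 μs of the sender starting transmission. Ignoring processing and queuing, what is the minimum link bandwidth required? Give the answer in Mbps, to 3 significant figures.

Propagation delay = 10000 / 300000000 = 33.3333 μs.
Transmission budget = 167 − 33.3333 = 133.667 μs.
R ≥ L / t_tx = 40000 bits / 0.000133667 s = 299 Mbps.

299 Mbps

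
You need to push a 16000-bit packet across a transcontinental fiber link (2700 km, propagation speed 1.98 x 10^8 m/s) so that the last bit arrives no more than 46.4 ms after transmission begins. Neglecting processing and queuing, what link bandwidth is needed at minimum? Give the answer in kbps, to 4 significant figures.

Propagation delay = 2700000 / 198000000 = 13.6364 ms.
Transmission budget = 46.4 − 13.6364 = 32.7636 ms.
R ≥ L / t_tx = 16000 bits / 0.0327636 s = 488.3 kbps.

488.3 kbps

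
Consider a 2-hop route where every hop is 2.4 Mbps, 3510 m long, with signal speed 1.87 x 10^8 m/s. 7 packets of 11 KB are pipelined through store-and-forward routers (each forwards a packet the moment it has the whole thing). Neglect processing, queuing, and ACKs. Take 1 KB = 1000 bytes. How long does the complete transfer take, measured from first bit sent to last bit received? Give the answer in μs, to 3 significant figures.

Per-hop transmission t_tx = L/R = 88000/2400000 = 36666.7 μs.
Per-hop propagation t_prop = 3510/187000000 = 18.7701 μs.
Pipeline fill: first packet needs 2·t_tx to clear all hops; remaining 6 packets each add one t_tx.
Total = (2+7-1)·t_tx + 2·t_prop = 8·36666.7 + 2·18.7701 = 293000 μs.

293000 μs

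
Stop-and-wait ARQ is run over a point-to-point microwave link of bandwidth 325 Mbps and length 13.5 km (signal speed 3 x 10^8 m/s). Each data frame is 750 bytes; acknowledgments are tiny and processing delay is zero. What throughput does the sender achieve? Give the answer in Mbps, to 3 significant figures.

t_tx = L/R = 6000/325000000 = 1.84615e-05 s.
t_prop = 13500/300000000 = 4.5e-05 s; RTT = 9e-05 s.
Cycle = t_tx + RTT = 0.000108462 s.
Throughput = L / cycle = 6000 / 0.000108462 = 55.3 Mbps.

55.3 Mbps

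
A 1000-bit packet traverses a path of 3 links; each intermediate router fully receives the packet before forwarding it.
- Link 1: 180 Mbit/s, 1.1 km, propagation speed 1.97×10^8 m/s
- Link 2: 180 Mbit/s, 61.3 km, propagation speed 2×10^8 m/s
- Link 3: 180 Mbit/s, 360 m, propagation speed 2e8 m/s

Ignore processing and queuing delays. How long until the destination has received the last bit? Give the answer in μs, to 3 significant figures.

Transmission delay per hop = L/R = 1000/180000000 = 5.55556 μs; 3 hops → 16.6667 μs.
Propagation delays (d/s per hop): 5.58376, 306.5, 1.8 μs; sum = 313.884 μs.
End-to-end = 331 μs.

331 μs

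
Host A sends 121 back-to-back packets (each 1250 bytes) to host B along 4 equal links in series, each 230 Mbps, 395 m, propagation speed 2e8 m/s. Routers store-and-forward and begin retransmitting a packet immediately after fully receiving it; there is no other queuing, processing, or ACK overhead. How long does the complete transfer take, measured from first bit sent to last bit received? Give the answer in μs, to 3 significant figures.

5400 μs

Per-hop transmission t_tx = L/R = 10000/230000000 = 43.4783 μs.
Per-hop propagation t_prop = 395/200000000 = 1.975 μs.
Pipeline fill: first packet needs 4·t_tx to clear all hops; remaining 120 packets each add one t_tx.
Total = (4+121-1)·t_tx + 4·t_prop = 124·43.4783 + 4·1.975 = 5400 μs.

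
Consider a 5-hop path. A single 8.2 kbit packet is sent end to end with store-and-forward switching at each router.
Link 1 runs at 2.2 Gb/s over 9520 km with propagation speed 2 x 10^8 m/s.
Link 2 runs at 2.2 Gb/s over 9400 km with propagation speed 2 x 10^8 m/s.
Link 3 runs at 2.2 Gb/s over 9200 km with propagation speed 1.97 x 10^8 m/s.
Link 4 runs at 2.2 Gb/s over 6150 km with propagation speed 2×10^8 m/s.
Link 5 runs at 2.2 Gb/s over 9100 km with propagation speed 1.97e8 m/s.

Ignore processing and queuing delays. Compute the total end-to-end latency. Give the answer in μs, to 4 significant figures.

L = 8200 bits.
Transmission delay per hop = L/R = 8200/2200000000 = 3.72727 μs; 5 hops → 18.6364 μs.
Propagation delays (d/s per hop): 47600, 47000, 46700.5, 30750, 46192.9 μs; sum = 218243 μs.
End-to-end = 218300 μs.

218300 μs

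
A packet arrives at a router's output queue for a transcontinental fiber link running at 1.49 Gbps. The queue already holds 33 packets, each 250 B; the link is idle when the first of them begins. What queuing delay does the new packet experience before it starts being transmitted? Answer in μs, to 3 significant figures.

Each queued packet: L/R = 2000/1490000000 = 1.34228 μs.
33 queued → 44.2953 μs.
Queuing delay = 44.3 μs.

44.3 μs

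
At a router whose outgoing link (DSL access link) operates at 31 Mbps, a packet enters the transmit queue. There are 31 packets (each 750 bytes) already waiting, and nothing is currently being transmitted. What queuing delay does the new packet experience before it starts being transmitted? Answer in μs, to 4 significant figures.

Each queued packet: L/R = 6000/31000000 = 193.548 μs.
31 queued → 6000 μs.
Queuing delay = 6000 μs.

6000 μs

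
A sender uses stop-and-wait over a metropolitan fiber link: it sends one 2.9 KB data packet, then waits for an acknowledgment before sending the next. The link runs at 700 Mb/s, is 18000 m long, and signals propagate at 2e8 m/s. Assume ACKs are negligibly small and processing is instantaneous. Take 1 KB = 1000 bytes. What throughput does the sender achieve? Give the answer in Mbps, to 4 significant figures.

t_tx = L/R = 23200/700000000 = 3.31429e-05 s.
t_prop = 18000/200000000 = 9e-05 s; RTT = 0.00018 s.
Cycle = t_tx + RTT = 0.000213143 s.
Throughput = L / cycle = 23200 / 0.000213143 = 108.8 Mbps.

108.8 Mbps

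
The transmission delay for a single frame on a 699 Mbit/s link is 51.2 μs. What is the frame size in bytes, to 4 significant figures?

L = R × t_tx = 699000000 b/s × 5.12e-05 s = 35788.8 bits.
In bytes: 35788.8 / 8 = 4474 bytes.

4474 bytes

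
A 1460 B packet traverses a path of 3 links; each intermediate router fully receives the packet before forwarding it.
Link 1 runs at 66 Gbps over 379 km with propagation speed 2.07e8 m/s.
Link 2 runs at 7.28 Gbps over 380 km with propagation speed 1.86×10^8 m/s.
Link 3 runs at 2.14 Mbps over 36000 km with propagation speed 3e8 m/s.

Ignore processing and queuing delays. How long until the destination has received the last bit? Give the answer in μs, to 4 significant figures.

L = 1460 × 8 = 11680 bits.
Transmission delays (L/R per hop): 0.17697, 1.6044, 5457.94 μs; sum = 5459.73 μs.
Propagation delays (d/s per hop): 1830.92, 2043.01, 120000 μs; sum = 123874 μs.
End-to-end = 129300 μs.

129300 μs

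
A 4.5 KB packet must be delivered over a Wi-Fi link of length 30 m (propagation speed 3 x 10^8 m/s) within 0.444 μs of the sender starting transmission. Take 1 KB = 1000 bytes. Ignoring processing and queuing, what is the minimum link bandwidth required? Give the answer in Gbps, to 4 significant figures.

L = 36000 bits.
Propagation delay = 30 / 300000000 = 0.1 μs.
Transmission budget = 0.444 − 0.1 = 0.344 μs.
R ≥ L / t_tx = 36000 bits / 3.44e-07 s = 104.7 Gbps.

104.7 Gbps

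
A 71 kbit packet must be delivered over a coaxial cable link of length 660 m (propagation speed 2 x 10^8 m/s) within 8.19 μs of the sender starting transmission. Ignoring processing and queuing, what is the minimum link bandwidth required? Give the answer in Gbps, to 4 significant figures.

Propagation delay = 660 / 200000000 = 3.3 μs.
Transmission budget = 8.19 − 3.3 = 4.89 μs.
R ≥ L / t_tx = 71000 bits / 4.89e-06 s = 14.52 Gbps.

14.52 Gbps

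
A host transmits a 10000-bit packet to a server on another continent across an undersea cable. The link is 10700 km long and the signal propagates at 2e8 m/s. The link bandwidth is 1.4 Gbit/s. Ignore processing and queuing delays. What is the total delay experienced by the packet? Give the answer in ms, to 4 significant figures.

53.51 ms

Transmission delay = L/R = 10000 / 1400000000 = 0.00714286 ms.
Propagation delay = d/s = 10700000 m / 200000000 m/s = 53.5 ms.
Total = 53.51 ms.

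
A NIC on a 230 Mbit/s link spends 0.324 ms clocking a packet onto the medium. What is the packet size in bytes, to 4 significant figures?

L = R × t_tx = 230000000 b/s × 0.000324 s = 74520 bits.
In bytes: 74520 / 8 = 9315 bytes.

9315 bytes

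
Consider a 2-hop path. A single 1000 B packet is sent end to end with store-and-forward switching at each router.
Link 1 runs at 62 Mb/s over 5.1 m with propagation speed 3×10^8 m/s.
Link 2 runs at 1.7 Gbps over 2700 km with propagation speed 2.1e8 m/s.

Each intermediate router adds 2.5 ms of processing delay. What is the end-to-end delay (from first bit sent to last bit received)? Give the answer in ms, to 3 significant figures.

L = 1000 × 8 = 8000 bits.
Transmission delays (L/R per hop): 0.129032, 0.00470588 ms; sum = 0.133738 ms.
Propagation delays (d/s per hop): 1.7e-05, 12.8571 ms; sum = 12.8572 ms.
Processing at 1 router(s): 1 × 2.5 ms = 2.5 ms.
End-to-end = 15.5 ms.

15.5 ms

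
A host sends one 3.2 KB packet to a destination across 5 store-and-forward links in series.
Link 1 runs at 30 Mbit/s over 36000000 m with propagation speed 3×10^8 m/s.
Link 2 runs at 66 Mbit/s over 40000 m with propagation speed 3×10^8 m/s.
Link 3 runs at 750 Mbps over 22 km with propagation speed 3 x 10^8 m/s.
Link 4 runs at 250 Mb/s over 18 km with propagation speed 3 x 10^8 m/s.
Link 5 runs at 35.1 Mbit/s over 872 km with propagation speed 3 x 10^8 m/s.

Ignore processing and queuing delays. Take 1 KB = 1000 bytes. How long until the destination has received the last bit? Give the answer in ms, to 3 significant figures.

125 ms

L = 25600 bits.
Transmission delays (L/R per hop): 0.853333, 0.387879, 0.0341333, 0.1024, 0.729345 ms; sum = 2.10709 ms.
Propagation delays (d/s per hop): 120, 0.133333, 0.0733333, 0.06, 2.90667 ms; sum = 123.173 ms.
End-to-end = 125 ms.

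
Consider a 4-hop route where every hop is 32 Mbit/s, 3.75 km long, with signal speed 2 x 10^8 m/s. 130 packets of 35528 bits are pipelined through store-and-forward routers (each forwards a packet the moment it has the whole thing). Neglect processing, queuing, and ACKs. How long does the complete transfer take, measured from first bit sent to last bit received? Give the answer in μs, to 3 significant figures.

Per-hop transmission t_tx = L/R = 35528/32000000 = 1110.25 μs.
Per-hop propagation t_prop = 3750/200000000 = 18.75 μs.
Pipeline fill: first packet needs 4·t_tx to clear all hops; remaining 129 packets each add one t_tx.
Total = (4+130-1)·t_tx + 4·t_prop = 133·1110.25 + 4·18.75 = 148000 μs.

148000 μs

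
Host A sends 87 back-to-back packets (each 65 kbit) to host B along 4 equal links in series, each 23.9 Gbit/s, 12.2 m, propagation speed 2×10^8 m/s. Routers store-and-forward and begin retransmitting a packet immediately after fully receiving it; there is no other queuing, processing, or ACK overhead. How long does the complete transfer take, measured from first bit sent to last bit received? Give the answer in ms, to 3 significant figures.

Per-hop transmission t_tx = L/R = 65000/23900000000 = 0.00271967 ms.
Per-hop propagation t_prop = 12.2/200000000 = 6.1e-05 ms.
Pipeline fill: first packet needs 4·t_tx to clear all hops; remaining 86 packets each add one t_tx.
Total = (4+87-1)·t_tx + 4·t_prop = 90·0.00271967 + 4·6.1e-05 = 0.245 ms.

0.245 ms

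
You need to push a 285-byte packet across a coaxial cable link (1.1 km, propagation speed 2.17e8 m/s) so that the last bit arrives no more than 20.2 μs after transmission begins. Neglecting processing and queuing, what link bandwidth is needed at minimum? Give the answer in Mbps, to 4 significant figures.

150.7 Mbps

L = 2280 bits.
Propagation delay = 1100 / 217000000 = 5.06912 μs.
Transmission budget = 20.2 − 5.06912 = 15.1309 μs.
R ≥ L / t_tx = 2280 bits / 1.51309e-05 s = 150.7 Mbps.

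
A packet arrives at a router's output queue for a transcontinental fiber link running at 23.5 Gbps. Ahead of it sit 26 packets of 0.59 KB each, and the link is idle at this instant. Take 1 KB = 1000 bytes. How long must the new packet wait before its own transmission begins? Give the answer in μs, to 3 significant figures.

Each queued packet: L/R = 4720/23500000000 = 0.200851 μs.
26 queued → 5.22213 μs.
Queuing delay = 5.22 μs.

5.22 μs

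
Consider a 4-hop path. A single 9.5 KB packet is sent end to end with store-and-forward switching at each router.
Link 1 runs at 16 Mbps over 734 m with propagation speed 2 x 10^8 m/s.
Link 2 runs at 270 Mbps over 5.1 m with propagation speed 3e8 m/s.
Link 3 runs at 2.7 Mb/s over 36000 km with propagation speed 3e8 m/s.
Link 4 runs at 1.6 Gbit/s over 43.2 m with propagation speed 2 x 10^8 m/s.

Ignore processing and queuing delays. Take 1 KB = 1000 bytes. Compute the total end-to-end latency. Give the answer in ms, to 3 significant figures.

153 ms

L = 76000 bits.
Transmission delays (L/R per hop): 4.75, 0.281481, 28.1481, 0.0475 ms; sum = 33.2271 ms.
Propagation delays (d/s per hop): 0.00367, 1.7e-05, 120, 0.000216 ms; sum = 120.004 ms.
End-to-end = 153 ms.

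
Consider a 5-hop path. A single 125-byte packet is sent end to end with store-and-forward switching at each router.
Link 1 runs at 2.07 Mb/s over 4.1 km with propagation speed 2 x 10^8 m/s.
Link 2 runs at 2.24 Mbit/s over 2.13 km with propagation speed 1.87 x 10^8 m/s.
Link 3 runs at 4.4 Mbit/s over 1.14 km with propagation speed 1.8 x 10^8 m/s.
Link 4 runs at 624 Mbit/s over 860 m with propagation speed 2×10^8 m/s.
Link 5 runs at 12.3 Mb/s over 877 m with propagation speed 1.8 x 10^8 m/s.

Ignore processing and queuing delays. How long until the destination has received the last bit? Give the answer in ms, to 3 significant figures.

L = 125 × 8 = 1000 bits.
Transmission delays (L/R per hop): 0.483092, 0.446429, 0.227273, 0.00160256, 0.0813008 ms; sum = 1.2397 ms.
Propagation delays (d/s per hop): 0.0205, 0.0113904, 0.00633333, 0.0043, 0.00487222 ms; sum = 0.0473959 ms.
End-to-end = 1.29 ms.

1.29 ms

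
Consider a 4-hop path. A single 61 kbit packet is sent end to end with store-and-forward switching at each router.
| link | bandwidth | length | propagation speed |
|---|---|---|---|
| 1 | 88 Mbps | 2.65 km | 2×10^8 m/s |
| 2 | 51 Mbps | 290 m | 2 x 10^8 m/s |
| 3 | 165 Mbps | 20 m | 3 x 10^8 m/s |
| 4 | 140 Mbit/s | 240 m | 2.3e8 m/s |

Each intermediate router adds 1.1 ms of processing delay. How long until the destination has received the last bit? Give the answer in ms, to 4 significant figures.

6.010 ms

L = 61000 bits.
Transmission delays (L/R per hop): 0.693182, 1.19608, 0.369697, 0.435714 ms; sum = 2.69467 ms.
Propagation delays (d/s per hop): 0.01325, 0.00145, 6.66667e-05, 0.00104348 ms; sum = 0.0158101 ms.
Processing at 3 router(s): 3 × 1.1 ms = 3.3 ms.
End-to-end = 6.010 ms.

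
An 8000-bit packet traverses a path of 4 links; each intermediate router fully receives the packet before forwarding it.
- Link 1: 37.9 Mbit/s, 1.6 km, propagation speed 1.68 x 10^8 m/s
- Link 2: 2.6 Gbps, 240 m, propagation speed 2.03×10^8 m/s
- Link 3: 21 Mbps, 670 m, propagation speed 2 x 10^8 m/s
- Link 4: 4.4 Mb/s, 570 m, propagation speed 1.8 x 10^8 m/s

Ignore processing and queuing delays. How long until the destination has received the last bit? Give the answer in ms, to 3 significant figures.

Transmission delays (L/R per hop): 0.211082, 0.00307692, 0.380952, 1.81818 ms; sum = 2.41329 ms.
Propagation delays (d/s per hop): 0.00952381, 0.00118227, 0.00335, 0.00316667 ms; sum = 0.0172227 ms.
End-to-end = 2.43 ms.

2.43 ms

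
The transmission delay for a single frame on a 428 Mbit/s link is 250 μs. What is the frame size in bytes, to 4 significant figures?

L = R × t_tx = 428000000 b/s × 0.00025 s = 107000 bits.
In bytes: 107000 / 8 = 13380 bytes.

13380 bytes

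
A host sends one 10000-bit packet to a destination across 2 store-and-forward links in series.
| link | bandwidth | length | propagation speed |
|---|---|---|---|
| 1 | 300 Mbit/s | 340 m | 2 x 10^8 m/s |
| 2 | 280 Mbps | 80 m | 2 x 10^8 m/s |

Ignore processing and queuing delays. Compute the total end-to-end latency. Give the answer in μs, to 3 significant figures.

71.1 μs

Transmission delays (L/R per hop): 33.3333, 35.7143 μs; sum = 69.0476 μs.
Propagation delays (d/s per hop): 1.7, 0.4 μs; sum = 2.1 μs.
End-to-end = 71.1 μs.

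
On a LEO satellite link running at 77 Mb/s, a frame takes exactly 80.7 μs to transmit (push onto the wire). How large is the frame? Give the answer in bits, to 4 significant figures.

6214 bits

L = R × t_tx = 77000000 b/s × 8.07e-05 s = 6213.9 bits.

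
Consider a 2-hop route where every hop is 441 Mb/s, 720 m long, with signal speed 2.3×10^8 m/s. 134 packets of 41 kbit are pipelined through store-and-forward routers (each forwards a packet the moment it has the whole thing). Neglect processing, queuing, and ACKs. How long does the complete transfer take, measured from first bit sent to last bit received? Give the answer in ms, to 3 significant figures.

12.6 ms

Per-hop transmission t_tx = L/R = 41000/441000000 = 0.0929705 ms.
Per-hop propagation t_prop = 720/2.3e+08 = 0.00313043 ms.
Pipeline fill: first packet needs 2·t_tx to clear all hops; remaining 133 packets each add one t_tx.
Total = (2+134-1)·t_tx + 2·t_prop = 135·0.0929705 + 2·0.00313043 = 12.6 ms.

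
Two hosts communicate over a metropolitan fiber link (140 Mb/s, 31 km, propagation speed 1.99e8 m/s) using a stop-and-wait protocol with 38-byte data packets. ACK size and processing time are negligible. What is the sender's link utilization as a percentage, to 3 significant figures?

0.692 %

t_tx = L/R = 304/140000000 = 2.17143e-06 s.
t_prop = 31000/199000000 = 0.000155779 s; RTT = 0.000311558 s.
Cycle = t_tx + RTT = 0.000313729 s.
Utilization = t_tx / cycle = 2.17143e-06/0.000313729 = 0.692 %.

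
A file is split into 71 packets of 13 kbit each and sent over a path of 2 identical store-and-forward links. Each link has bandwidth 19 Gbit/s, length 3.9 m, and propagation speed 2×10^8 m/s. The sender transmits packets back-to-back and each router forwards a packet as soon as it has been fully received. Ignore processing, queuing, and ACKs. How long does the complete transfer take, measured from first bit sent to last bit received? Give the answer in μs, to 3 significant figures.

49.3 μs

Per-hop transmission t_tx = L/R = 13000/19000000000 = 0.684211 μs.
Per-hop propagation t_prop = 3.9/200000000 = 0.0195 μs.
Pipeline fill: first packet needs 2·t_tx to clear all hops; remaining 70 packets each add one t_tx.
Total = (2+71-1)·t_tx + 2·t_prop = 72·0.684211 + 2·0.0195 = 49.3 μs.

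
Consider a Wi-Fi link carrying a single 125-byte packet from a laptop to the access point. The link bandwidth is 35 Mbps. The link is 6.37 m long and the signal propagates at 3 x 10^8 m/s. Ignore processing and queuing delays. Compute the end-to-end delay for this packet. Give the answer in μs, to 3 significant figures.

L = 125 × 8 = 1000 bits.
Transmission delay = L/R = 1000 / 35000000 = 28.5714 μs.
Propagation delay = d/s = 6.37 m / 300000000 m/s = 0.0212333 μs.
Total = 28.6 μs.

28.6 μs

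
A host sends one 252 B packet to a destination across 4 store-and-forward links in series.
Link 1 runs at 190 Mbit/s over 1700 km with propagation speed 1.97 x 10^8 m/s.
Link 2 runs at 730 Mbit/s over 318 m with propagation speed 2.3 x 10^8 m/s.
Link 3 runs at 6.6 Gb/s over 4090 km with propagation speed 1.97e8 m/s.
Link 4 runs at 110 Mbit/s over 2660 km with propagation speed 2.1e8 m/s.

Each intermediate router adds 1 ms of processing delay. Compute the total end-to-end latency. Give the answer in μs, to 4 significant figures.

45090 μs

L = 252 × 8 = 2016 bits.
Transmission delays (L/R per hop): 10.6105, 2.76164, 0.305455, 18.3273 μs; sum = 32.0049 μs.
Propagation delays (d/s per hop): 8629.44, 1.38261, 20761.4, 12666.7 μs; sum = 42058.9 μs.
Processing at 3 router(s): 3 × 1 ms = 3000 μs.
End-to-end = 45090 μs.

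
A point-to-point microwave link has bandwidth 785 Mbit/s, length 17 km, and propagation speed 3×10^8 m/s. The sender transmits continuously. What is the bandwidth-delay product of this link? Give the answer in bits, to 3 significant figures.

Propagation delay = 17000 / 300000000 = 5.66667e-05 s.
BDP = R × t_prop = 785000000 × 5.66667e-05 = 44483.3 bits.

44500 bits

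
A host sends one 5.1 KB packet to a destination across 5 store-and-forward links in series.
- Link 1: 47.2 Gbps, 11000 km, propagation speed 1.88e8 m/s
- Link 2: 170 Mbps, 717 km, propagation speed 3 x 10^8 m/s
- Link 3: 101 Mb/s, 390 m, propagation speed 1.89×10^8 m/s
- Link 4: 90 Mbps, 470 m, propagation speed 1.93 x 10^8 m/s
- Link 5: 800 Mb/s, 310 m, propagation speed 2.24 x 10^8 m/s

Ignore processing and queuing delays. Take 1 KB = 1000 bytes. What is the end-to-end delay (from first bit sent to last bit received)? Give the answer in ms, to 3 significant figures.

62.1 ms

L = 40800 bits.
Transmission delays (L/R per hop): 0.000864407, 0.24, 0.40396, 0.453333, 0.051 ms; sum = 1.14916 ms.
Propagation delays (d/s per hop): 58.5106, 2.39, 0.00206349, 0.00243523, 0.00138393 ms; sum = 60.9065 ms.
End-to-end = 62.1 ms.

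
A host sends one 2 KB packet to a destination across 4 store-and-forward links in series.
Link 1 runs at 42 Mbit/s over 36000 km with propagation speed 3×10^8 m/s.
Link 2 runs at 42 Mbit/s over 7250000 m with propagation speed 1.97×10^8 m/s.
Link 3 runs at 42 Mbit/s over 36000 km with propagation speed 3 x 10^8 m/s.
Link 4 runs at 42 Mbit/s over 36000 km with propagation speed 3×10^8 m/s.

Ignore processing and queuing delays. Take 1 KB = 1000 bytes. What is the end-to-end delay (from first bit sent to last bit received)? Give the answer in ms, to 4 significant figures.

L = 16000 bits.
Transmission delay per hop = L/R = 16000/42000000 = 0.380952 ms; 4 hops → 1.52381 ms.
Propagation delays (d/s per hop): 120, 36.802, 120, 120 ms; sum = 396.802 ms.
End-to-end = 398.3 ms.

398.3 ms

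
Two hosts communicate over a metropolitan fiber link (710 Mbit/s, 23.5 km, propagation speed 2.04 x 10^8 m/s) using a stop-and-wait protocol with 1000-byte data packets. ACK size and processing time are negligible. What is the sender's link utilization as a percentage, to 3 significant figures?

t_tx = L/R = 8000/710000000 = 1.12676e-05 s.
t_prop = 23500/204000000 = 0.000115196 s; RTT = 0.000230392 s.
Cycle = t_tx + RTT = 0.00024166 s.
Utilization = t_tx / cycle = 1.12676e-05/0.00024166 = 4.66 %.

4.66 %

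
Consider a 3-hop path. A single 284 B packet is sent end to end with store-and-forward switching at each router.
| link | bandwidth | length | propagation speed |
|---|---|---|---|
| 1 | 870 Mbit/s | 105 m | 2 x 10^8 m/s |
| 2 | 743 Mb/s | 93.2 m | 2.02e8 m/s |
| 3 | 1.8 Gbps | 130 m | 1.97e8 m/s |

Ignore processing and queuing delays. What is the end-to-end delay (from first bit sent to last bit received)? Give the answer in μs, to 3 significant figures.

8.58 μs

L = 284 × 8 = 2272 bits.
Transmission delays (L/R per hop): 2.61149, 3.05787, 1.26222 μs; sum = 6.93159 μs.
Propagation delays (d/s per hop): 0.525, 0.461386, 0.659898 μs; sum = 1.64628 μs.
End-to-end = 8.58 μs.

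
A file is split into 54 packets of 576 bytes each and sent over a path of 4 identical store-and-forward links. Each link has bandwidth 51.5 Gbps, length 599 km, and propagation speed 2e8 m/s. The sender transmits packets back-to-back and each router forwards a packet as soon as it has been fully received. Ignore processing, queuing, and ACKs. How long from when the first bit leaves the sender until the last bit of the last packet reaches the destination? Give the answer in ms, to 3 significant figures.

Per-hop transmission t_tx = L/R = 4608/51500000000 = 8.94757e-05 ms.
Per-hop propagation t_prop = 599000/200000000 = 2.995 ms.
Pipeline fill: first packet needs 4·t_tx to clear all hops; remaining 53 packets each add one t_tx.
Total = (4+54-1)·t_tx + 4·t_prop = 57·8.94757e-05 + 4·2.995 = 12.0 ms.

12.0 ms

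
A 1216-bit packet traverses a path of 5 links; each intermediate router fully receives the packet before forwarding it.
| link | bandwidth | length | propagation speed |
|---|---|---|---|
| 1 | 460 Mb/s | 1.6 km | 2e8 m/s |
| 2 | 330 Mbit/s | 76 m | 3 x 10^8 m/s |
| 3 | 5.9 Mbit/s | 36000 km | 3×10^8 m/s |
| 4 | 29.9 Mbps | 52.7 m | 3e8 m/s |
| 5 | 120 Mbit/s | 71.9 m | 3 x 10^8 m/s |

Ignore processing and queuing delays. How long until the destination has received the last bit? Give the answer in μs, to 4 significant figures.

Transmission delays (L/R per hop): 2.64348, 3.68485, 206.102, 40.6689, 10.1333 μs; sum = 263.232 μs.
Propagation delays (d/s per hop): 8, 0.253333, 120000, 0.175667, 0.239667 μs; sum = 120009 μs.
End-to-end = 120300 μs.

120300 μs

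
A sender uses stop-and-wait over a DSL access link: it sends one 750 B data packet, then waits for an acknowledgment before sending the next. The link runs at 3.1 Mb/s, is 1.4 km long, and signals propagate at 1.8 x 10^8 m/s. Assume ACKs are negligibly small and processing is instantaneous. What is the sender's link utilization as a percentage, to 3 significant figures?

t_tx = L/R = 6000/3100000 = 0.00193548 s.
t_prop = 1400/180000000 = 7.77778e-06 s; RTT = 1.55556e-05 s.
Cycle = t_tx + RTT = 0.00195104 s.
Utilization = t_tx / cycle = 0.00193548/0.00195104 = 99.2 %.

99.2 %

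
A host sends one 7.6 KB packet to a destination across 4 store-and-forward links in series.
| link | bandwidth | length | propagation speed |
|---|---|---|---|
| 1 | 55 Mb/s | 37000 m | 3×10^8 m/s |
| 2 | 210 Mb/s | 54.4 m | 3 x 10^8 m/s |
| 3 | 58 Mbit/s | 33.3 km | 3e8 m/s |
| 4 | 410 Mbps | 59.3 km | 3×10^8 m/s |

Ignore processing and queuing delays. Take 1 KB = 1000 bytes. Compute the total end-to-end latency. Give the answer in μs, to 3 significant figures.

3020 μs

L = 60800 bits.
Transmission delays (L/R per hop): 1105.45, 289.524, 1048.28, 148.293 μs; sum = 2591.55 μs.
Propagation delays (d/s per hop): 123.333, 0.181333, 111, 197.667 μs; sum = 432.181 μs.
End-to-end = 3020 μs.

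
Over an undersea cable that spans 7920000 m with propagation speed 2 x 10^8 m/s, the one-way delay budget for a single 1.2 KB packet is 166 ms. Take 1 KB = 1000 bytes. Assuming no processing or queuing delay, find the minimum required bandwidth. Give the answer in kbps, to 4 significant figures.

75.95 kbps

L = 9600 bits.
Propagation delay = 7920000 / 200000000 = 39.6 ms.
Transmission budget = 166 − 39.6 = 126.4 ms.
R ≥ L / t_tx = 9600 bits / 0.1264 s = 75.95 kbps.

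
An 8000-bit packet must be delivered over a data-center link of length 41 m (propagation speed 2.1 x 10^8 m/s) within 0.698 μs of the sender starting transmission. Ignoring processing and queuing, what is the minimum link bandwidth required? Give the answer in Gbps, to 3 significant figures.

Propagation delay = 41 / 210000000 = 0.195238 μs.
Transmission budget = 0.698 − 0.195238 = 0.502762 μs.
R ≥ L / t_tx = 8000 bits / 5.02762e-07 s = 15.9 Gbps.

15.9 Gbps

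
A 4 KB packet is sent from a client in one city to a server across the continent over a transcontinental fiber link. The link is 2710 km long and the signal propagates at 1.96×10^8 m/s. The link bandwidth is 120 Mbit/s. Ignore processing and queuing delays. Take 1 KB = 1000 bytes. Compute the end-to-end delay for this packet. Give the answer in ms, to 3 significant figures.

L = 32000 bits.
Transmission delay = L/R = 32000 / 120000000 = 0.266667 ms.
Propagation delay = d/s = 2710000 m / 196000000 m/s = 13.8265 ms.
Total = 14.1 ms.

14.1 ms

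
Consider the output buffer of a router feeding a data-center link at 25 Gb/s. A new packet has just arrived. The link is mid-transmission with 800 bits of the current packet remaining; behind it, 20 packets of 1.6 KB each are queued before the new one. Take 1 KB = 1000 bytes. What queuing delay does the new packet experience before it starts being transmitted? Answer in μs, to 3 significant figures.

10.3 μs

Each queued packet: L/R = 12800/25000000000 = 0.512 μs.
20 queued → 10.24 μs.
Plus remaining 800 bits of current packet: 0.032 μs.
Queuing delay = 10.3 μs.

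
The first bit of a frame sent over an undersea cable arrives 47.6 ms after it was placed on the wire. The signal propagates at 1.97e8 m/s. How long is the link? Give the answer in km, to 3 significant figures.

9380 km

d = s × t_prop = 197000000 × 0.0476 = 9380 km.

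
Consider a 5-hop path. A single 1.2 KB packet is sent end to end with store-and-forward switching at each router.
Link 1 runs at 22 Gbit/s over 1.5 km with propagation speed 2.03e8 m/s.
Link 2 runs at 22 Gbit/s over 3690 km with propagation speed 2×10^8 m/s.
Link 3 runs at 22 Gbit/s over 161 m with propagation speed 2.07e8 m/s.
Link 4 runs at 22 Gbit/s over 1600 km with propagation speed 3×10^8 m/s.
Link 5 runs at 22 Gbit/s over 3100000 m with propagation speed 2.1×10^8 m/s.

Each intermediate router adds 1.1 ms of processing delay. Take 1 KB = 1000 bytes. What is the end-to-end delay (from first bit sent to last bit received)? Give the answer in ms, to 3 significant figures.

L = 9600 bits.
Transmission delay per hop = L/R = 9600/22000000000 = 0.000436364 ms; 5 hops → 0.00218182 ms.
Propagation delays (d/s per hop): 0.00738916, 18.45, 0.000777778, 5.33333, 14.7619 ms; sum = 38.5534 ms.
Processing at 4 router(s): 4 × 1.1 ms = 4.4 ms.
End-to-end = 43.0 ms.

43.0 ms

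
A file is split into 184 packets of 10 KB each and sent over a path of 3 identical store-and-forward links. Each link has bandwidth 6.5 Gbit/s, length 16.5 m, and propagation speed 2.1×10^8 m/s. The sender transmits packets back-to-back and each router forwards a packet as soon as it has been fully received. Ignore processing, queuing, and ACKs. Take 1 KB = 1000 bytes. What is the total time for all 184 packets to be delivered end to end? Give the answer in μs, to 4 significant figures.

Per-hop transmission t_tx = L/R = 80000/6500000000 = 12.3077 μs.
Per-hop propagation t_prop = 16.5/210000000 = 0.0785714 μs.
Pipeline fill: first packet needs 3·t_tx to clear all hops; remaining 183 packets each add one t_tx.
Total = (3+184-1)·t_tx + 3·t_prop = 186·12.3077 + 3·0.0785714 = 2289 μs.

2289 μs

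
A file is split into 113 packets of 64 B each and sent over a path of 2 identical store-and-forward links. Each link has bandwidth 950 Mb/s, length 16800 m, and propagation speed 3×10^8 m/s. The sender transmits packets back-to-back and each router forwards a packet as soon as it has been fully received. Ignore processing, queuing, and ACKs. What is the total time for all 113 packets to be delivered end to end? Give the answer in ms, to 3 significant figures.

0.173 ms

Per-hop transmission t_tx = L/R = 512/950000000 = 0.000538947 ms.
Per-hop propagation t_prop = 16800/300000000 = 0.056 ms.
Pipeline fill: first packet needs 2·t_tx to clear all hops; remaining 112 packets each add one t_tx.
Total = (2+113-1)·t_tx + 2·t_prop = 114·0.000538947 + 2·0.056 = 0.173 ms.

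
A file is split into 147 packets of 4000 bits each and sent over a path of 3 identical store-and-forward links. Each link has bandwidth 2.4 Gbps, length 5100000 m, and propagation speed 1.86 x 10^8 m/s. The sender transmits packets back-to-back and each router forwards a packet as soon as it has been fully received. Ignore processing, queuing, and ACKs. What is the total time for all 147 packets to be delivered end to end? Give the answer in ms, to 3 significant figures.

Per-hop transmission t_tx = L/R = 4000/2400000000 = 0.00166667 ms.
Per-hop propagation t_prop = 5100000/186000000 = 27.4194 ms.
Pipeline fill: first packet needs 3·t_tx to clear all hops; remaining 146 packets each add one t_tx.
Total = (3+147-1)·t_tx + 3·t_prop = 149·0.00166667 + 3·27.4194 = 82.5 ms.

82.5 ms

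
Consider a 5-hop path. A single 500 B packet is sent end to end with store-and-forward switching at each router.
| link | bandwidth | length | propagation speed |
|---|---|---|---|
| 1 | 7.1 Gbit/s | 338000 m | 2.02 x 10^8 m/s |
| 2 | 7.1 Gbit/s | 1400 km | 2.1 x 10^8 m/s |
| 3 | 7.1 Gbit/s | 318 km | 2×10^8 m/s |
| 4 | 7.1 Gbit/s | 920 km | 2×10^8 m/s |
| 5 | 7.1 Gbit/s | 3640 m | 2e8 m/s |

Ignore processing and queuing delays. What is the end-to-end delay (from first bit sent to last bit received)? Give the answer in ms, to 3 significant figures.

L = 500 × 8 = 4000 bits.
Transmission delay per hop = L/R = 4000/7100000000 = 0.00056338 ms; 5 hops → 0.0028169 ms.
Propagation delays (d/s per hop): 1.67327, 6.66667, 1.59, 4.6, 0.0182 ms; sum = 14.5481 ms.
End-to-end = 14.6 ms.

14.6 ms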